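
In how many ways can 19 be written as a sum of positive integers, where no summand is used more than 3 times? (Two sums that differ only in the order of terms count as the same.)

Direct enumeration gives 258 partitions.

258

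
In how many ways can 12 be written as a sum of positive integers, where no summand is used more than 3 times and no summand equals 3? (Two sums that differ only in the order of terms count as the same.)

29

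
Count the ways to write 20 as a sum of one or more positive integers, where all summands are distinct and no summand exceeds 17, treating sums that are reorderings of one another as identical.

61

A partial list (first 12 by largest part):
17+3
17+2+1
16+4
16+3+1
15+5
15+4+1
15+3+2
14+6
14+5+1
14+4+2
14+3+2+1
13+7
…and 49 more, for 61 total.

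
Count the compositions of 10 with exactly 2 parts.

By stars and bars with positive parts, the count is C(9,1) = 9.

9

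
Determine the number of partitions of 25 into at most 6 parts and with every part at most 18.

583

Counting exhaustively, 583 partitions satisfy the conditions.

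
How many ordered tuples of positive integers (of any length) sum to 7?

Each of the 6 gaps between 7 units is either a break or not: 2^6 = 64.

64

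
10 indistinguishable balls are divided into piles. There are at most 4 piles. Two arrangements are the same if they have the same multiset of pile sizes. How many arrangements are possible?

The partitions of 10 that satisfy the conditions:
10
9, 1
8, 2
8, 1, 1
7, 3
7, 2, 1
7, 1, 1, 1
6, 4
6, 3, 1
6, 2, 2
6, 2, 1, 1
5, 5
5, 4, 1
5, 3, 2
5, 3, 1, 1
5, 2, 2, 1
4, 4, 2
4, 4, 1, 1
4, 3, 3
4, 3, 2, 1
4, 2, 2, 2
3, 3, 3, 1
3, 3, 2, 2

23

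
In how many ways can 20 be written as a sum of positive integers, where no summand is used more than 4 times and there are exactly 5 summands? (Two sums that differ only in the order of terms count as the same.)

A full systematic count gives 83.

83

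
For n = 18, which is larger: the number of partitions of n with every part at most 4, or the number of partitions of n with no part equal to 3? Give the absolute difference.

Partitions of 18 with every part at most 4: 84.
Partitions of 18 with no part equal to 3: 209.
|84 − 209| = 125.

125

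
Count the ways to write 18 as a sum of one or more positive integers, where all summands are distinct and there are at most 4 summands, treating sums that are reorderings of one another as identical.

There are too many to list fully; the first 12 (by largest part) are:
18
17, 1
16, 2
15, 3
15, 2, 1
14, 4
14, 3, 1
13, 5
13, 4, 1
13, 3, 2
12, 6
12, 5, 1
…and 31 more, for 43 total.

43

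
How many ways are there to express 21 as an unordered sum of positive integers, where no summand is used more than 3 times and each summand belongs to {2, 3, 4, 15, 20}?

They are:
15+4+2
15+3+3
15+2+2+2
4+4+4+3+3+3
4+4+4+3+2+2+2
4+4+3+3+3+2+2

6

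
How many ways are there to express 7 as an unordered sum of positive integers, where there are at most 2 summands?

Enumerating:
7
6,1
5,2
4,3

4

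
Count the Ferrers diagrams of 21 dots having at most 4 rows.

120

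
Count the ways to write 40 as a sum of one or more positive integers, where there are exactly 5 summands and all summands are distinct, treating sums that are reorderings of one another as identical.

377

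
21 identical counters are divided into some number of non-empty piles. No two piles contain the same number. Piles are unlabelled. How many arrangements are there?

76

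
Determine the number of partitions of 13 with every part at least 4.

5

They are:
13
9 + 4
8 + 5
7 + 6
5 + 4 + 4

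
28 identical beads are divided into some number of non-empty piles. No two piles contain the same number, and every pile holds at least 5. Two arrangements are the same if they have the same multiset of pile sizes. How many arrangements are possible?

A partial list (first 12 by largest part):
28
23 + 5
22 + 6
21 + 7
20 + 8
19 + 9
18 + 10
17 + 11
17 + 6 + 5
16 + 12
16 + 7 + 5
15 + 13
…and 14 more, for 26 total.

26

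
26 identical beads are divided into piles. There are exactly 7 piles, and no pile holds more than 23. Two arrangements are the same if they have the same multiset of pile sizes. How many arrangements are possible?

300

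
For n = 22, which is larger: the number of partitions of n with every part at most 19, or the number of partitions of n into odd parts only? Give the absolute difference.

909

Partitions of 22 with every part at most 19: 998.
Partitions of 22 into odd parts only: 89.
|998 − 89| = 909.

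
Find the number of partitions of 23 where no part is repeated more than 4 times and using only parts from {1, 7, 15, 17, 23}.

3

Listing the qualifying partitions of 23:
23
15, 7, 1
7, 7, 7, 1, 1
That's 3 in total.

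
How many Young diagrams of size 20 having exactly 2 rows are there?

10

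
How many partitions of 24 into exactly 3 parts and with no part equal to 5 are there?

A partial list (first 12 by largest part):
22+1+1
21+2+1
20+3+1
20+2+2
19+4+1
19+3+2
18+4+2
18+3+3
17+6+1
17+4+3
16+7+1
16+6+2
…and 27 more, for 39 total.

39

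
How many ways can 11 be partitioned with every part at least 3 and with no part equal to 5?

4

Listing the qualifying partitions of 11:
11
8,3
7,4
4,4,3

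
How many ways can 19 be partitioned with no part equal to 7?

Direct enumeration gives 413 partitions.

413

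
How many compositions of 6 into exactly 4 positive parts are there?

10

Place 3 bars in the 5 internal gaps of a row of 6 dots: C(5,3) = 10.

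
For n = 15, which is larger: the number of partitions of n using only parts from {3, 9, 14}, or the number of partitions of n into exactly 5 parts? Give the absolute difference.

28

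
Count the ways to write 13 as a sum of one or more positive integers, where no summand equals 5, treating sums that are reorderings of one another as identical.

79

Counting exhaustively, 79 partitions satisfy the conditions.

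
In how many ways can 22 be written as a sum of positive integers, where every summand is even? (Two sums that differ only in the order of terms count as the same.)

A partial list (first 12 by largest part):
22
20+2
18+4
18+2+2
16+6
16+4+2
16+2+2+2
14+8
14+6+2
14+4+4
14+4+2+2
14+2+2+2+2
…and 44 more, for 56 total.

56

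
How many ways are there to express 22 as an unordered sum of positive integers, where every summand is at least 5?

18

Enumerating:
22
5,17
6,16
7,15
8,14
9,13
10,12
5,5,12
11,11
5,6,11
5,7,10
6,6,10
5,8,9
6,7,9
6,8,8
7,7,8
5,5,5,7
5,5,6,6
Counting gives 18.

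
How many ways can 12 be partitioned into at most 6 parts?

58

A partial list (first 12 by largest part):
12
11, 1
10, 2
10, 1, 1
9, 3
9, 2, 1
9, 1, 1, 1
8, 4
8, 3, 1
8, 2, 2
8, 2, 1, 1
8, 1, 1, 1, 1
…and 46 more, for 58 total.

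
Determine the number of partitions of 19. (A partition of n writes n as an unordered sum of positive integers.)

Counting exhaustively, 490 partitions satisfy the conditions.

490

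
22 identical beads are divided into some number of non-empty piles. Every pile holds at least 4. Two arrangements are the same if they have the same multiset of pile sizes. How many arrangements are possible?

34

A partial list (first 12 by largest part):
22
4,18
5,17
6,16
7,15
8,14
4,4,14
9,13
4,5,13
10,12
4,6,12
5,5,12
…and 22 more, for 34 total.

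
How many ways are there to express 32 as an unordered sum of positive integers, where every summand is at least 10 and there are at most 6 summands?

They are:
32
22 + 10
21 + 11
20 + 12
19 + 13
18 + 14
17 + 15
16 + 16
12 + 10 + 10
11 + 11 + 10
Counting gives 10.

10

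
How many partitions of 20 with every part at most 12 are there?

582

Enumerating by decreasing first part gives 582 partitions in all.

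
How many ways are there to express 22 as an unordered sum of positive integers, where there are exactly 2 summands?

11

They are:
1+21
2+20
3+19
4+18
5+17
6+16
7+15
8+14
9+13
10+12
11+11
That's 11 in total.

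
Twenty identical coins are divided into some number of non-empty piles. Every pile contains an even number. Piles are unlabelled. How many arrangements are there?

42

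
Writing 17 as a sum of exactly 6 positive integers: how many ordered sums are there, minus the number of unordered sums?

4324

Ordered (compositions into 6 parts): C(16,5) = 4368.
Partitions of 17 into exactly 6 parts: 44.
Difference: 4368 − 44 = 4324.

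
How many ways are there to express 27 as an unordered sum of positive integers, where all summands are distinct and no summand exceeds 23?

187

Systematic enumeration (by largest part, then next-largest, …) yields 187.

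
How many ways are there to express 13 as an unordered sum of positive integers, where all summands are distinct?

Enumerating:
13
12+1
11+2
10+3
10+2+1
9+4
9+3+1
8+5
8+4+1
8+3+2
7+6
7+5+1
7+4+2
7+3+2+1
6+5+2
6+4+3
6+4+2+1
5+4+3+1

18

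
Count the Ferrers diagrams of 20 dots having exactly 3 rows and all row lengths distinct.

They are:
17 + 2 + 1
16 + 3 + 1
15 + 4 + 1
15 + 3 + 2
14 + 5 + 1
14 + 4 + 2
13 + 6 + 1
13 + 5 + 2
13 + 4 + 3
12 + 7 + 1
12 + 6 + 2
12 + 5 + 3
11 + 8 + 1
11 + 7 + 2
11 + 6 + 3
11 + 5 + 4
10 + 9 + 1
10 + 8 + 2
10 + 7 + 3
10 + 6 + 4
9 + 8 + 3
9 + 7 + 4
9 + 6 + 5
8 + 7 + 5
That's 24 in total.

24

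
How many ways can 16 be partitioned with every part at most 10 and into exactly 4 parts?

A partial list (first 12 by largest part):
10 + 4 + 1 + 1
10 + 3 + 2 + 1
10 + 2 + 2 + 2
9 + 5 + 1 + 1
9 + 4 + 2 + 1
9 + 3 + 3 + 1
9 + 3 + 2 + 2
8 + 6 + 1 + 1
8 + 5 + 2 + 1
8 + 4 + 3 + 1
8 + 4 + 2 + 2
8 + 3 + 3 + 2
…and 18 more, for 30 total.

30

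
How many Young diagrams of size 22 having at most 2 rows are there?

12

Enumerating:
22
21,1
20,2
19,3
18,4
17,5
16,6
15,7
14,8
13,9
12,10
11,11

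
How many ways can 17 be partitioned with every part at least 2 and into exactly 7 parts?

3

Listing the qualifying partitions of 17:
5,2,2,2,2,2,2
4,3,2,2,2,2,2
3,3,3,2,2,2,2
That's 3 in total.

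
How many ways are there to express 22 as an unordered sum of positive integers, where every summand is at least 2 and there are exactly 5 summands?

47

There are too many to list fully; the first 12 (by largest part) are:
14, 2, 2, 2, 2
13, 3, 2, 2, 2
12, 4, 2, 2, 2
12, 3, 3, 2, 2
11, 5, 2, 2, 2
11, 4, 3, 2, 2
11, 3, 3, 3, 2
10, 6, 2, 2, 2
10, 5, 3, 2, 2
10, 4, 4, 2, 2
10, 4, 3, 3, 2
10, 3, 3, 3, 3
…and 35 more, for 47 total.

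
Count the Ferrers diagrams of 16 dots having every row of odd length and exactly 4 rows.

They are:
13+1+1+1
11+3+1+1
9+5+1+1
9+3+3+1
7+7+1+1
7+5+3+1
7+3+3+3
5+5+5+1
5+5+3+3

9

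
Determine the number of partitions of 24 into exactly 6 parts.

199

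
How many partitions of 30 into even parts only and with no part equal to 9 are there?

Enumerating by decreasing first part gives 176 partitions in all.

176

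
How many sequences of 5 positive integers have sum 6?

5

A composition of 6 into 5 positive parts is chosen by placing 4 dividers among the 5 gaps between 6 units: C(5,4) = 5.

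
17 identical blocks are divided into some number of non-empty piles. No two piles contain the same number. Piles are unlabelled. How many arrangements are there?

38

A partial list (first 12 by largest part):
17
1+16
2+15
3+14
1+2+14
4+13
1+3+13
5+12
1+4+12
2+3+12
6+11
1+5+11
…and 26 more, for 38 total.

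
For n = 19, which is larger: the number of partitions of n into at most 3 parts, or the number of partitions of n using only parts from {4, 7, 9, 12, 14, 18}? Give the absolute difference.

Partitions of 19 into at most 3 parts: 40.
Partitions of 19 using only parts from {4, 7, 9, 12, 14, 18}: 2.
|40 − 2| = 38.

38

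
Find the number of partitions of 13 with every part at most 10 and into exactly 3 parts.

13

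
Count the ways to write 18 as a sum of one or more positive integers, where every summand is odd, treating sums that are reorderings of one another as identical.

46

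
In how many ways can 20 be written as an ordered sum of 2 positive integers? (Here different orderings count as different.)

19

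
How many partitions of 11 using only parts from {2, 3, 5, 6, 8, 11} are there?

Listing the qualifying partitions of 11:
11
3+8
5+6
2+3+6
3+3+5
2+2+2+5
2+3+3+3
2+2+2+2+3

8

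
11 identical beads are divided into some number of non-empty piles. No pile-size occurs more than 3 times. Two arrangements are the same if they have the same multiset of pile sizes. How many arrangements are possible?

A partial list (first 12 by largest part):
11
10+1
9+2
9+1+1
8+3
8+2+1
8+1+1+1
7+4
7+3+1
7+2+2
7+2+1+1
6+5
…and 26 more, for 38 total.

38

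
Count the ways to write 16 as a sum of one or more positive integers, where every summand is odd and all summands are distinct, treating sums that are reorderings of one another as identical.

5

The partitions of 16 that satisfy the conditions:
1,15
3,13
5,11
7,9
1,3,5,7
Counting gives 5.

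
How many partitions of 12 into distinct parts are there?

Listing the qualifying partitions of 12:
12
11 + 1
10 + 2
9 + 3
9 + 2 + 1
8 + 4
8 + 3 + 1
7 + 5
7 + 4 + 1
7 + 3 + 2
6 + 5 + 1
6 + 4 + 2
6 + 3 + 2 + 1
5 + 4 + 3
5 + 4 + 2 + 1
That's 15 in total.

15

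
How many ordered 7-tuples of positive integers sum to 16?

Equivalently, choose which 6 of the 15 gaps become plus signs: C(15,6) = 5005.

5005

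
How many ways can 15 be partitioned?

176

Counting exhaustively, 176 partitions satisfy the conditions.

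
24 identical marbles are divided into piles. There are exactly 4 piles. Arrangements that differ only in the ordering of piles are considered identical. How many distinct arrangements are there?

108

Direct enumeration gives 108 partitions.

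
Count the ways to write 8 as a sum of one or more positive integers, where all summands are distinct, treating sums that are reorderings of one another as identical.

The partitions of 8 that satisfy the conditions:
8
7, 1
6, 2
5, 3
5, 2, 1
4, 3, 1

6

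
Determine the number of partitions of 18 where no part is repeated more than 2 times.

135

Enumerating by decreasing first part gives 135 partitions in all.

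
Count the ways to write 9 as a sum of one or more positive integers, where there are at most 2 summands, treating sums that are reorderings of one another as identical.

Listing the qualifying partitions of 9:
9
8,1
7,2
6,3
5,4

5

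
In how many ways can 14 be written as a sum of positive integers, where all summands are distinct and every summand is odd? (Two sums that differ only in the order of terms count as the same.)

Enumerating:
1,13
3,11
5,9

3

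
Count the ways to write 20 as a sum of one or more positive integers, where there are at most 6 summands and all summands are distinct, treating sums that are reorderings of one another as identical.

64

There are too many to list fully; the first 12 (by largest part) are:
20
19,1
18,2
17,3
17,2,1
16,4
16,3,1
15,5
15,4,1
15,3,2
14,6
14,5,1
…and 52 more, for 64 total.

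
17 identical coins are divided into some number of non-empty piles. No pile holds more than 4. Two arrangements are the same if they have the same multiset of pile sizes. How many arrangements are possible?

Enumerating by decreasing first part gives 72 partitions in all.

72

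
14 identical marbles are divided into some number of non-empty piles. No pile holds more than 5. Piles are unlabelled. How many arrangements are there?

There are too many to list fully; the first 12 (by largest part) are:
5, 5, 4
5, 5, 3, 1
5, 5, 2, 2
5, 5, 2, 1, 1
5, 5, 1, 1, 1, 1
5, 4, 4, 1
5, 4, 3, 2
5, 4, 3, 1, 1
5, 4, 2, 2, 1
5, 4, 2, 1, 1, 1
5, 4, 1, 1, 1, 1, 1
5, 3, 3, 3
…and 58 more, for 70 total.

70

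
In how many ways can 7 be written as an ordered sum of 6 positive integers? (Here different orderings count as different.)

6

Equivalently, choose which 5 of the 6 gaps become plus signs: C(6,5) = 6.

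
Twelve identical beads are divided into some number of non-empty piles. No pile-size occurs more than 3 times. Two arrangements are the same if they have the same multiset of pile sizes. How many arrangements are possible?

50

There are too many to list fully; the first 12 (by largest part) are:
12
1,11
2,10
1,1,10
3,9
1,2,9
1,1,1,9
4,8
1,3,8
2,2,8
1,1,2,8
5,7
…and 38 more, for 50 total.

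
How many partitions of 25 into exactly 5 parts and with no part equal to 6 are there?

There are 138 such partitions.

138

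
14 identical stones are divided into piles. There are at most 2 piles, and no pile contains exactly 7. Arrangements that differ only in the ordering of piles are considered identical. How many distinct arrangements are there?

7

Enumerating:
14
13,1
12,2
11,3
10,4
9,5
8,6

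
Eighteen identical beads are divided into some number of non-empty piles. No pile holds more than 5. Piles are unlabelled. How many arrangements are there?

Enumerating by decreasing first part gives 141 partitions in all.

141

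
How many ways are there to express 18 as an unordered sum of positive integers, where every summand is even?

There are too many to list fully; the first 12 (by largest part) are:
18
2+16
4+14
2+2+14
6+12
2+4+12
2+2+2+12
8+10
2+6+10
4+4+10
2+2+4+10
2+2+2+2+10
…and 18 more, for 30 total.

30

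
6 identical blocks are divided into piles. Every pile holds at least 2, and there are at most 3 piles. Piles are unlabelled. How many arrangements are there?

4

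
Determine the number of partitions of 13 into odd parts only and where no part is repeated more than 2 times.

7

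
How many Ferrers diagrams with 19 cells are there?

Direct enumeration gives 490 partitions.

490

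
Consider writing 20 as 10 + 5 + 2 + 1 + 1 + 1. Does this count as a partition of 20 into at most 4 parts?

No

The parts sum to 20, and the condition 'there are at most 4 summands' is violated.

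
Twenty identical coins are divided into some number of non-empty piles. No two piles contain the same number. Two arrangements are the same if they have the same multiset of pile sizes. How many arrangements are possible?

A partial list (first 12 by largest part):
20
19, 1
18, 2
17, 3
17, 2, 1
16, 4
16, 3, 1
15, 5
15, 4, 1
15, 3, 2
14, 6
14, 5, 1
…and 52 more, for 64 total.

64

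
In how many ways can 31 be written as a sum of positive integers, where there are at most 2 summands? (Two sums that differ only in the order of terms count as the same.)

Enumerating:
31
30 + 1
29 + 2
28 + 3
27 + 4
26 + 5
25 + 6
24 + 7
23 + 8
22 + 9
21 + 10
20 + 11
19 + 12
18 + 13
17 + 14
16 + 15

16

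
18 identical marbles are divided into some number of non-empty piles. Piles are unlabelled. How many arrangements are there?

385

A full systematic count gives 385.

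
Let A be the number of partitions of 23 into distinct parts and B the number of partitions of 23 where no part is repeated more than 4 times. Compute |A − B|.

665

Partitions of 23 into distinct parts: 104.
Partitions of 23 where no part is repeated more than 4 times: 769.
|104 − 769| = 665.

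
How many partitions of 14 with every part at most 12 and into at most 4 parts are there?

45

There are too many to list fully; the first 12 (by largest part) are:
12, 2
12, 1, 1
11, 3
11, 2, 1
11, 1, 1, 1
10, 4
10, 3, 1
10, 2, 2
10, 2, 1, 1
9, 5
9, 4, 1
9, 3, 2
…and 33 more, for 45 total.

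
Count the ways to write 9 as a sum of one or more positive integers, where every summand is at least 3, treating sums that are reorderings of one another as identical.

They are:
9
3,6
4,5
3,3,3
Counting gives 4.

4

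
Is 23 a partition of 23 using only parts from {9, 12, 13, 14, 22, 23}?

The parts sum to 23, and the condition 'each summand belongs to {9, 12, 13, 14, 22, 23}' holds.

Yes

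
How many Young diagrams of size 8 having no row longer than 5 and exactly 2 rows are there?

2

Listing the qualifying partitions of 8:
5, 3
4, 4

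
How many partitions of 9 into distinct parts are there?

8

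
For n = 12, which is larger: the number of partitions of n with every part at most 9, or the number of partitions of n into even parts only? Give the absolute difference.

Partitions of 12 with every part at most 9: 73.
Partitions of 12 into even parts only: 11.
|73 − 11| = 62.

62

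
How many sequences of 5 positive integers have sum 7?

15

By stars and bars with positive parts, the count is C(6,4) = 15.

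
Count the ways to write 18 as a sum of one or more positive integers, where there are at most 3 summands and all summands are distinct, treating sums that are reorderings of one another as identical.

28

A partial list (first 12 by largest part):
18
17,1
16,2
15,3
15,2,1
14,4
14,3,1
13,5
13,4,1
13,3,2
12,6
12,5,1
…and 16 more, for 28 total.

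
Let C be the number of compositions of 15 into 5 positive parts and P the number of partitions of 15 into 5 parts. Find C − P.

971

Ordered (compositions into 5 parts): C(14,4) = 1001.
Partitions of 15 into exactly 5 parts: 30.
Difference: 1001 − 30 = 971.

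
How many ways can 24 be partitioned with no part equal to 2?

573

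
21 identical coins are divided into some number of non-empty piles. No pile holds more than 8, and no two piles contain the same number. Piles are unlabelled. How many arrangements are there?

13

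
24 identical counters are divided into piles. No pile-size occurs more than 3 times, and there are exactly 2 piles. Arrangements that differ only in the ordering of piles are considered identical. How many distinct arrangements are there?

They are:
1 + 23
2 + 22
3 + 21
4 + 20
5 + 19
6 + 18
7 + 17
8 + 16
9 + 15
10 + 14
11 + 13
12 + 12

12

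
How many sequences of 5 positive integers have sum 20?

3876

By stars and bars with positive parts, the count is C(19,4) = 3876.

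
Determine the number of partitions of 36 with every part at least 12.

9

The partitions of 36 that satisfy the conditions:
36
24,12
23,13
22,14
21,15
20,16
19,17
18,18
12,12,12
That's 9 in total.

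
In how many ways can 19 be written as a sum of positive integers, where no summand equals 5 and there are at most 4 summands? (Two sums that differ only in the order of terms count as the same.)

70

A partial list (first 12 by largest part):
19
18,1
17,2
17,1,1
16,3
16,2,1
16,1,1,1
15,4
15,3,1
15,2,2
15,2,1,1
14,4,1
…and 58 more, for 70 total.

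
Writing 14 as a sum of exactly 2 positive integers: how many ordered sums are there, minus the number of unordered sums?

Ordered (compositions into 2 parts): C(13,1) = 13.
Partitions of 14 into exactly 2 parts: 7.
Difference: 13 − 7 = 6.

6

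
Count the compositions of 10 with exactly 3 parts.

A composition of 10 into 3 positive parts is chosen by placing 2 dividers among the 9 gaps between 10 units: C(9,2) = 36.

36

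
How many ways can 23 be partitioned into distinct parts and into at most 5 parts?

102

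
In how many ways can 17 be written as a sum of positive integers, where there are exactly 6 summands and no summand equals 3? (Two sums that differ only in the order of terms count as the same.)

Enumerating:
1,1,1,1,1,12
1,1,1,1,2,11
1,1,1,2,2,10
1,1,1,1,4,9
1,1,2,2,2,9
1,1,1,1,5,8
1,1,1,2,4,8
1,2,2,2,2,8
1,1,1,1,6,7
1,1,1,2,5,7
1,1,2,2,4,7
2,2,2,2,2,7
1,1,1,2,6,6
1,1,2,2,5,6
1,1,1,4,4,6
1,2,2,2,4,6
1,1,1,4,5,5
1,2,2,2,5,5
1,1,2,4,4,5
2,2,2,2,4,5
1,2,2,4,4,4
Counting gives 21.

21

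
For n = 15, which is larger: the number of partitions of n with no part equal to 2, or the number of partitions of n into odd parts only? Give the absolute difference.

48

Partitions of 15 with no part equal to 2: 75.
Partitions of 15 into odd parts only: 27.
|75 − 27| = 48.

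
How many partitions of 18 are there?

Enumerating by decreasing first part gives 385 partitions in all.

385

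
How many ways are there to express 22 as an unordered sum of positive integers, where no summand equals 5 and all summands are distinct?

62

A partial list (first 12 by largest part):
22
21+1
20+2
19+3
19+2+1
18+4
18+3+1
17+4+1
17+3+2
16+6
16+4+2
16+3+2+1
…and 50 more, for 62 total.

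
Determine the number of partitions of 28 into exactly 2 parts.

14

Listing the qualifying partitions of 28:
27 + 1
26 + 2
25 + 3
24 + 4
23 + 5
22 + 6
21 + 7
20 + 8
19 + 9
18 + 10
17 + 11
16 + 12
15 + 13
14 + 14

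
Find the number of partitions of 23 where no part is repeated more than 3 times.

592

There are 592 such partitions.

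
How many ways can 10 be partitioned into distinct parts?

10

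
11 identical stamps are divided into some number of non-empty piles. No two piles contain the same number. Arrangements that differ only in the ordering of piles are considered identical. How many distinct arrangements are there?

12

The partitions of 11 that satisfy the conditions:
11
1,10
2,9
3,8
1,2,8
4,7
1,3,7
5,6
1,4,6
2,3,6
2,4,5
1,2,3,5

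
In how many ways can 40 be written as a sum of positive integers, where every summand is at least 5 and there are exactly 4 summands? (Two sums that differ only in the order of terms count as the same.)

108

There are 108 such partitions.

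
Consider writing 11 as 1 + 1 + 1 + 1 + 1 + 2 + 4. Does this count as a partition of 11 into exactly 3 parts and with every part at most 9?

No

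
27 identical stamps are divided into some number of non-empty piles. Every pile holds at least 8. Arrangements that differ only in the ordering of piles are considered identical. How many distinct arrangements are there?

10

The partitions of 27 that satisfy the conditions:
27
19,8
18,9
17,10
16,11
15,12
14,13
11,8,8
10,9,8
9,9,9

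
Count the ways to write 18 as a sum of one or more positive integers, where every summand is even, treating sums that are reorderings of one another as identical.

30

There are too many to list fully; the first 12 (by largest part) are:
18
2 + 16
4 + 14
2 + 2 + 14
6 + 12
2 + 4 + 12
2 + 2 + 2 + 12
8 + 10
2 + 6 + 10
4 + 4 + 10
2 + 2 + 4 + 10
2 + 2 + 2 + 2 + 10
…and 18 more, for 30 total.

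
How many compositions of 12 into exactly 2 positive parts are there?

A composition of 12 into 2 positive parts is chosen by placing 1 dividers among the 11 gaps between 12 units: C(11,1) = 11.

11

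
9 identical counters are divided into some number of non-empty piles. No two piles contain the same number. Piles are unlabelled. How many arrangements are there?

Listing the qualifying partitions of 9:
9
1+8
2+7
3+6
1+2+6
4+5
1+3+5
2+3+4
Counting gives 8.

8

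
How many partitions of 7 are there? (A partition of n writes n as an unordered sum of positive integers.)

15

Enumerating:
7
1 + 6
2 + 5
1 + 1 + 5
3 + 4
1 + 2 + 4
1 + 1 + 1 + 4
1 + 3 + 3
2 + 2 + 3
1 + 1 + 2 + 3
1 + 1 + 1 + 1 + 3
1 + 2 + 2 + 2
1 + 1 + 1 + 2 + 2
1 + 1 + 1 + 1 + 1 + 2
1 + 1 + 1 + 1 + 1 + 1 + 1
Counting gives 15.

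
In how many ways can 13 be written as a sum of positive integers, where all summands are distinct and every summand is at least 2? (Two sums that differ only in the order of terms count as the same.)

Listing the qualifying partitions of 13:
13
11+2
10+3
9+4
8+5
8+3+2
7+6
7+4+2
6+5+2
6+4+3
That's 10 in total.

10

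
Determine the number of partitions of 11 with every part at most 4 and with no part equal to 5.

There are too many to list fully; the first 12 (by largest part) are:
3,4,4
1,2,4,4
1,1,1,4,4
1,3,3,4
2,2,3,4
1,1,2,3,4
1,1,1,1,3,4
1,2,2,2,4
1,1,1,2,2,4
1,1,1,1,1,2,4
1,1,1,1,1,1,1,4
2,3,3,3
…and 15 more, for 27 total.

27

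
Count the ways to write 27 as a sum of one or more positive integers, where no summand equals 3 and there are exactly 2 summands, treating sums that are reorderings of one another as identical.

They are:
1, 26
2, 25
4, 23
5, 22
6, 21
7, 20
8, 19
9, 18
10, 17
11, 16
12, 15
13, 14

12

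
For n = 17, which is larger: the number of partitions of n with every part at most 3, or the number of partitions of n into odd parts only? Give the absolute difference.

5

Partitions of 17 with every part at most 3: 33.
Partitions of 17 into odd parts only: 38.
|33 − 38| = 5.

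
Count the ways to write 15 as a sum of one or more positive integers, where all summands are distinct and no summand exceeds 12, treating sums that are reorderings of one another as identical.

24

Enumerating:
12 + 3
12 + 2 + 1
11 + 4
11 + 3 + 1
10 + 5
10 + 4 + 1
10 + 3 + 2
9 + 6
9 + 5 + 1
9 + 4 + 2
9 + 3 + 2 + 1
8 + 7
8 + 6 + 1
8 + 5 + 2
8 + 4 + 3
8 + 4 + 2 + 1
7 + 6 + 2
7 + 5 + 3
7 + 5 + 2 + 1
7 + 4 + 3 + 1
6 + 5 + 4
6 + 5 + 3 + 1
6 + 4 + 3 + 2
5 + 4 + 3 + 2 + 1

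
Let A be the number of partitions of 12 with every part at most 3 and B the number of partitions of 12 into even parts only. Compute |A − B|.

Partitions of 12 with every part at most 3: 19.
Partitions of 12 into even parts only: 11.
|19 − 11| = 8.

8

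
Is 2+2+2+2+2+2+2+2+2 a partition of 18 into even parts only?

The parts sum to 18, and the condition 'every summand is even' holds.

Yes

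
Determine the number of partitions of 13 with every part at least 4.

Enumerating:
13
9,4
8,5
7,6
5,4,4
Counting gives 5.

5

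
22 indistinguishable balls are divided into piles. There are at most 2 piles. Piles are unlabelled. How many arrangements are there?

12

The partitions of 22 that satisfy the conditions:
22
21 + 1
20 + 2
19 + 3
18 + 4
17 + 5
16 + 6
15 + 7
14 + 8
13 + 9
12 + 10
11 + 11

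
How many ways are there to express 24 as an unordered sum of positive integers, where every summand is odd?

122

A full systematic count gives 122.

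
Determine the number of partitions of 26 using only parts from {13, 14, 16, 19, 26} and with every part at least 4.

They are:
26
13,13
That's 2 in total.

2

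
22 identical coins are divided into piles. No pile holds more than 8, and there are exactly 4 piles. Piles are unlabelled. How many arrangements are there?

19

They are:
8+8+5+1
8+8+4+2
8+8+3+3
8+7+6+1
8+7+5+2
8+7+4+3
8+6+6+2
8+6+5+3
8+6+4+4
8+5+5+4
7+7+7+1
7+7+6+2
7+7+5+3
7+7+4+4
7+6+6+3
7+6+5+4
7+5+5+5
6+6+6+4
6+6+5+5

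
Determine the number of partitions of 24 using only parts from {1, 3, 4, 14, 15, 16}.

54

There are too many to list fully; the first 12 (by largest part) are:
16 + 4 + 4
16 + 4 + 3 + 1
16 + 4 + 1 + 1 + 1 + 1
16 + 3 + 3 + 1 + 1
16 + 3 + 1 + 1 + 1 + 1 + 1
16 + 1 + 1 + 1 + 1 + 1 + 1 + 1 + 1
15 + 4 + 4 + 1
15 + 4 + 3 + 1 + 1
15 + 4 + 1 + 1 + 1 + 1 + 1
15 + 3 + 3 + 3
15 + 3 + 3 + 1 + 1 + 1
15 + 3 + 1 + 1 + 1 + 1 + 1 + 1
…and 42 more, for 54 total.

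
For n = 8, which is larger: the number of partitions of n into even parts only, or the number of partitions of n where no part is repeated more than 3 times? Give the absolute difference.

Partitions of 8 into even parts only: 5.
Partitions of 8 where no part is repeated more than 3 times: 16.
|5 − 16| = 11.

11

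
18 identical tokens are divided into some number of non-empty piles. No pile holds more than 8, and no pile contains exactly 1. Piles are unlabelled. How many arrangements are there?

A partial list (first 12 by largest part):
2, 8, 8
3, 7, 8
4, 6, 8
2, 2, 6, 8
5, 5, 8
2, 3, 5, 8
2, 4, 4, 8
3, 3, 4, 8
2, 2, 2, 4, 8
2, 2, 3, 3, 8
2, 2, 2, 2, 2, 8
4, 7, 7
…and 46 more, for 58 total.

58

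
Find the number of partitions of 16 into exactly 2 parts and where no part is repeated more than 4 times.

8

The partitions of 16 that satisfy the conditions:
15 + 1
14 + 2
13 + 3
12 + 4
11 + 5
10 + 6
9 + 7
8 + 8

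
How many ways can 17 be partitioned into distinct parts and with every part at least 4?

Listing the qualifying partitions of 17:
17
13, 4
12, 5
11, 6
10, 7
9, 8
8, 5, 4
7, 6, 4

8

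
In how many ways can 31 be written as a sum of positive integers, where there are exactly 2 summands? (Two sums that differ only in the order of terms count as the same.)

Enumerating:
1, 30
2, 29
3, 28
4, 27
5, 26
6, 25
7, 24
8, 23
9, 22
10, 21
11, 20
12, 19
13, 18
14, 17
15, 16
Counting gives 15.

15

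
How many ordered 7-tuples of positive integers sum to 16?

5005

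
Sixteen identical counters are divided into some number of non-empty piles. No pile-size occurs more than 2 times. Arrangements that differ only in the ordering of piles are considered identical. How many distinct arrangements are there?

Systematic enumeration (by largest part, then next-largest, …) yields 89.

89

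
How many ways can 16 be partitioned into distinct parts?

There are too many to list fully; the first 12 (by largest part) are:
16
1+15
2+14
3+13
1+2+13
4+12
1+3+12
5+11
1+4+11
2+3+11
6+10
1+5+10
…and 20 more, for 32 total.

32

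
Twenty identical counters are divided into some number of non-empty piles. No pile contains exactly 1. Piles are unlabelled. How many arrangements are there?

137

Counting exhaustively, 137 partitions satisfy the conditions.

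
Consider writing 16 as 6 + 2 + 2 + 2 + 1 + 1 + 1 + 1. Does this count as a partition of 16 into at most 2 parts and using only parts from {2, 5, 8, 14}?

The parts sum to 16, and the condition 'there are at most 2 summands' is violated.

No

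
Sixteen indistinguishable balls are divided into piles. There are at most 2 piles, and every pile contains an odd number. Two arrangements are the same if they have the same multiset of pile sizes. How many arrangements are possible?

They are:
15+1
13+3
11+5
9+7

4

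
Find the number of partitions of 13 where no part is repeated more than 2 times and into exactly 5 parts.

8

They are:
7,2,2,1,1
6,3,2,1,1
5,4,2,1,1
5,3,3,1,1
5,3,2,2,1
4,4,3,1,1
4,4,2,2,1
4,3,3,2,1
Counting gives 8.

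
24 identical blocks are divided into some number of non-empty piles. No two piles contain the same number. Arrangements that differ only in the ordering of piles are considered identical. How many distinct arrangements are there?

122

Systematic enumeration (by largest part, then next-largest, …) yields 122.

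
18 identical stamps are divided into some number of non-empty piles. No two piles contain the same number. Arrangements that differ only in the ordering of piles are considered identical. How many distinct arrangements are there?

There are too many to list fully; the first 12 (by largest part) are:
18
17,1
16,2
15,3
15,2,1
14,4
14,3,1
13,5
13,4,1
13,3,2
12,6
12,5,1
…and 34 more, for 46 total.

46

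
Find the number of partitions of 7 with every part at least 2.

4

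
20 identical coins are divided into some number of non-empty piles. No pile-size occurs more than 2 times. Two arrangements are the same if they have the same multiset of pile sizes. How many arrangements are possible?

202

Enumerating by decreasing first part gives 202 partitions in all.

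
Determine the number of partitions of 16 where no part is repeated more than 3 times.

132

There are 132 such partitions.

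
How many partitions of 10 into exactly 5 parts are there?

Enumerating:
6, 1, 1, 1, 1
5, 2, 1, 1, 1
4, 3, 1, 1, 1
4, 2, 2, 1, 1
3, 3, 2, 1, 1
3, 2, 2, 2, 1
2, 2, 2, 2, 2

7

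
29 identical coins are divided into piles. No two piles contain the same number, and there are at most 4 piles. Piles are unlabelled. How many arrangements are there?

Systematic enumeration (by largest part, then next-largest, …) yields 165.

165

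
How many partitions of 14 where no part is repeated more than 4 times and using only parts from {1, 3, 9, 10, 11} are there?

They are:
11, 3
11, 1, 1, 1
10, 3, 1
10, 1, 1, 1, 1
9, 3, 1, 1
3, 3, 3, 3, 1, 1

6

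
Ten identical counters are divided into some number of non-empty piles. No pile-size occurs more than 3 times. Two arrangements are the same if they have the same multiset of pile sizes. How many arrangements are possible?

A partial list (first 12 by largest part):
10
9,1
8,2
8,1,1
7,3
7,2,1
7,1,1,1
6,4
6,3,1
6,2,2
6,2,1,1
5,5
…and 17 more, for 29 total.

29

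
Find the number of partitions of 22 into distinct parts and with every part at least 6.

7

They are:
22
16, 6
15, 7
14, 8
13, 9
12, 10
9, 7, 6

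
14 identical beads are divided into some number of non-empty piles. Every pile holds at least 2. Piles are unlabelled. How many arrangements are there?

34

A partial list (first 12 by largest part):
14
2,12
3,11
4,10
2,2,10
5,9
2,3,9
6,8
2,4,8
3,3,8
2,2,2,8
7,7
…and 22 more, for 34 total.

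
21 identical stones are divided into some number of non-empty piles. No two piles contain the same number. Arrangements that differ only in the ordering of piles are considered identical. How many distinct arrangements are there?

76

A full systematic count gives 76.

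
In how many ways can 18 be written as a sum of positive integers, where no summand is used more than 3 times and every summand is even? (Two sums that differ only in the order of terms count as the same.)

22

Listing the qualifying partitions of 18:
18
2+16
4+14
2+2+14
6+12
2+4+12
2+2+2+12
8+10
2+6+10
4+4+10
2+2+4+10
2+8+8
4+6+8
2+2+6+8
2+4+4+8
2+2+2+4+8
6+6+6
2+4+6+6
2+2+2+6+6
4+4+4+6
2+2+4+4+6
2+2+2+4+4+4
That's 22 in total.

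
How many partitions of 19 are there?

490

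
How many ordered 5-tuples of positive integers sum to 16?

Place 4 bars in the 15 internal gaps of a row of 16 dots: C(15,4) = 1365.

1365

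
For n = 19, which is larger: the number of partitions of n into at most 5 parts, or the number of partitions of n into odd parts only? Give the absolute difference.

110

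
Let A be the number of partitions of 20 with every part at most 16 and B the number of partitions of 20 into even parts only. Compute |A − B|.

578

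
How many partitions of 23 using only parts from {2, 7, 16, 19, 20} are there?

Listing the qualifying partitions of 23:
19 + 2 + 2
16 + 7
7 + 7 + 7 + 2
7 + 2 + 2 + 2 + 2 + 2 + 2 + 2 + 2

4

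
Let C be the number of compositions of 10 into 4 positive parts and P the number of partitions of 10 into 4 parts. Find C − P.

Ordered (compositions into 4 parts): C(9,3) = 84.
Unordered (partitions into 4 parts): 9.
Difference: 84 − 9 = 75.

75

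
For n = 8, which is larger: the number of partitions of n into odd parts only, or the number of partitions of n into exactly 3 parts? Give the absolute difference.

1

Partitions of 8 into odd parts only: 6.
Partitions of 8 into exactly 3 parts: 5.
|6 − 5| = 1.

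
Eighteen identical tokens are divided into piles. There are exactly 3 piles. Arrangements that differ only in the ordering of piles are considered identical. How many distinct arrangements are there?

27

There are too many to list fully; the first 12 (by largest part) are:
1,1,16
1,2,15
1,3,14
2,2,14
1,4,13
2,3,13
1,5,12
2,4,12
3,3,12
1,6,11
2,5,11
3,4,11
…and 15 more, for 27 total.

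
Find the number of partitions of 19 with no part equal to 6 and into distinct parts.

40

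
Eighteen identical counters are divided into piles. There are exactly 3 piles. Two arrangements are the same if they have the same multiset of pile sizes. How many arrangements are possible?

27

A partial list (first 12 by largest part):
16+1+1
15+2+1
14+3+1
14+2+2
13+4+1
13+3+2
12+5+1
12+4+2
12+3+3
11+6+1
11+5+2
11+4+3
…and 15 more, for 27 total.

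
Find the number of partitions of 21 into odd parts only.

76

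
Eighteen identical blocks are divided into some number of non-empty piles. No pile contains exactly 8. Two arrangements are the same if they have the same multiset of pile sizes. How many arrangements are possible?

Counting exhaustively, 343 partitions satisfy the conditions.

343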